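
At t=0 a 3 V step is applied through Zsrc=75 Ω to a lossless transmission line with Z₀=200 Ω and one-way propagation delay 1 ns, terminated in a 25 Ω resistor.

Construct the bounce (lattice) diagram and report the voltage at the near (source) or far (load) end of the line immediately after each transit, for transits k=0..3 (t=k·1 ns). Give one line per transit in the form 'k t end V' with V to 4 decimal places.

Γ_L=-0.777778, Γ_S=-0.454545; launch V₁=3·200/275=2.181818
k=0 src: V=2.1818
k=1 load: inc=2.181818, refl=2.181818·-0.777778=-1.6970; V=0.000000+2.181818+-1.696970=0.4848
k=2 src: inc=-1.696970, refl=-1.696970·-0.454545=0.7713; V=2.181818+-1.696970+0.771350=1.2562
k=3 load: inc=0.771350, refl=0.771350·-0.777778=-0.5999; V=0.484848+0.771350+-0.599939=0.6563

0 0 source 2.1818
1 1 load 0.4848
2 2 source 1.2562
3 3 load 0.6563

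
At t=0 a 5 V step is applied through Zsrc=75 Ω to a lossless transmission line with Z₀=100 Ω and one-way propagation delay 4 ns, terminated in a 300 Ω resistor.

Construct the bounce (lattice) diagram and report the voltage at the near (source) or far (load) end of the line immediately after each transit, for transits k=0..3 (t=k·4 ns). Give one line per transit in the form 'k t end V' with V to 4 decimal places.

0 0 source 2.8571
1 4 load 4.2857
2 8 source 4.0816
3 12 load 3.9796

Γ_L=0.500000, Γ_S=-0.142857; launch V₁=5·100/175=2.857143
k=0 src: V=2.8571
k=1 load: inc=2.857143, refl=2.857143·0.500000=1.4286; V=0.000000+2.857143+1.428571=4.2857
k=2 src: inc=1.428571, refl=1.428571·-0.142857=-0.2041; V=2.857143+1.428571+-0.204082=4.0816
k=3 load: inc=-0.204082, refl=-0.204082·0.500000=-0.1020; V=4.285714+-0.204082+-0.102041=3.9796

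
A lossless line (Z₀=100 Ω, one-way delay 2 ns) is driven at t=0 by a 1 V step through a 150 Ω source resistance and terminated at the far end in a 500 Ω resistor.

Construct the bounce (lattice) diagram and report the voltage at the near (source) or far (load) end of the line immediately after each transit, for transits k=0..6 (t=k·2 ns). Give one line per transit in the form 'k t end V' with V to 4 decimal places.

0 0 source 0.4000
1 2 load 0.6667
2 4 source 0.7200
3 6 load 0.7556
4 8 source 0.7627
5 10 load 0.7674
6 12 source 0.7684

Γ_L=0.666667, Γ_S=0.200000; launch V₁=1·100/250=0.400000
k=0 src: V=0.4000
k=1 load: inc=0.400000, refl=0.400000·0.666667=0.2667; V=0.000000+0.400000+0.266667=0.6667
k=2 src: inc=0.266667, refl=0.266667·0.200000=0.0533; V=0.400000+0.266667+0.053333=0.7200
k=3 load: inc=0.053333, refl=0.053333·0.666667=0.0356; V=0.666667+0.053333+0.035556=0.7556
k=4 src: inc=0.035556, refl=0.035556·0.200000=0.0071; V=0.720000+0.035556+0.007111=0.7627
k=5 load: inc=0.007111, refl=0.007111·0.666667=0.0047; V=0.755556+0.007111+0.004741=0.7674
k=6 src: inc=0.004741, refl=0.004741·0.200000=0.0009; V=0.762667+0.004741+0.000948=0.7684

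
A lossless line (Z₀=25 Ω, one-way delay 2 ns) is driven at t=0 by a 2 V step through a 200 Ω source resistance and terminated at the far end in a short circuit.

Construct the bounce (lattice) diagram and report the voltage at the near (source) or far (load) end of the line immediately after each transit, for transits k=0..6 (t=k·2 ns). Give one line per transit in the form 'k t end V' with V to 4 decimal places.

0 0 source 0.2222
1 2 load 0.0000
2 4 source -0.1728
3 6 load 0.0000
4 8 source 0.1344
5 10 load 0.0000
6 12 source -0.1046

Γ_L=-1.000000, Γ_S=0.777778; launch V₁=2·25/225=0.222222
k=0 src: V=0.2222
k=1 load: inc=0.222222, refl=0.222222·-1.000000=-0.2222; V=0.000000+0.222222+-0.222222=0.0000
k=2 src: inc=-0.222222, refl=-0.222222·0.777778=-0.1728; V=0.222222+-0.222222+-0.172840=-0.1728
k=3 load: inc=-0.172840, refl=-0.172840·-1.000000=0.1728; V=0.000000+-0.172840+0.172840=0.0000
k=4 src: inc=0.172840, refl=0.172840·0.777778=0.1344; V=-0.172840+0.172840+0.134431=0.1344
k=5 load: inc=0.134431, refl=0.134431·-1.000000=-0.1344; V=0.000000+0.134431+-0.134431=0.0000
k=6 src: inc=-0.134431, refl=-0.134431·0.777778=-0.1046; V=0.134431+-0.134431+-0.104557=-0.1046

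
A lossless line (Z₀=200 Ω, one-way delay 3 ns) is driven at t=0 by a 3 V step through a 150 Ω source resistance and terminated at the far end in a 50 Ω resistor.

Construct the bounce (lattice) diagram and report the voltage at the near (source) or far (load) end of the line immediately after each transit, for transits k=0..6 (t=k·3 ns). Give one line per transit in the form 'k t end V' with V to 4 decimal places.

Γ_L=-0.600000, Γ_S=-0.142857; launch V₁=3·200/350=1.714286
k=0 src: V=1.7143
k=1 load: inc=1.714286, refl=1.714286·-0.600000=-1.0286; V=0.000000+1.714286+-1.028571=0.6857
k=2 src: inc=-1.028571, refl=-1.028571·-0.142857=0.1469; V=1.714286+-1.028571+0.146939=0.8327
k=3 load: inc=0.146939, refl=0.146939·-0.600000=-0.0882; V=0.685714+0.146939+-0.088163=0.7445
k=4 src: inc=-0.088163, refl=-0.088163·-0.142857=0.0126; V=0.832653+-0.088163+0.012595=0.7571
k=5 load: inc=0.012595, refl=0.012595·-0.600000=-0.0076; V=0.744490+0.012595+-0.007557=0.7495
k=6 src: inc=-0.007557, refl=-0.007557·-0.142857=0.0011; V=0.757085+-0.007557+0.001080=0.7506

0 0 source 1.7143
1 3 load 0.6857
2 6 source 0.8327
3 9 load 0.7445
4 12 source 0.7571
5 15 load 0.7495
6 18 source 0.7506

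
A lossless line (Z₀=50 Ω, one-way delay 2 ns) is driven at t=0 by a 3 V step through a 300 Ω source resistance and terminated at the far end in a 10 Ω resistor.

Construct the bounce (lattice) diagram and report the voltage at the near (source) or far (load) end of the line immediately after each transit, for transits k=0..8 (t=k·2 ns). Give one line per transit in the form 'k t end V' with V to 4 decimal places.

0 0 source 0.4286
1 2 load 0.1429
2 4 source -0.0612
3 6 load 0.0748
4 8 source 0.1720
5 10 load 0.1072
6 12 source 0.0609
7 14 load 0.0918
8 16 source 0.1138

Γ_L=-0.666667, Γ_S=0.714286; launch V₁=3·50/350=0.428571
k=0 src: V=0.4286
k=1 load: inc=0.428571, refl=0.428571·-0.666667=-0.2857; V=0.000000+0.428571+-0.285714=0.1429
k=2 src: inc=-0.285714, refl=-0.285714·0.714286=-0.2041; V=0.428571+-0.285714+-0.204082=-0.0612
k=3 load: inc=-0.204082, refl=-0.204082·-0.666667=0.1361; V=0.142857+-0.204082+0.136054=0.0748
k=4 src: inc=0.136054, refl=0.136054·0.714286=0.0972; V=-0.061224+0.136054+0.097182=0.1720
k=5 load: inc=0.097182, refl=0.097182·-0.666667=-0.0648; V=0.074830+0.097182+-0.064788=0.1072
k=6 src: inc=-0.064788, refl=-0.064788·0.714286=-0.0463; V=0.172012+-0.064788+-0.046277=0.0609
k=7 load: inc=-0.046277, refl=-0.046277·-0.666667=0.0309; V=0.107224+-0.046277+0.030851=0.0918
k=8 src: inc=0.030851, refl=0.030851·0.714286=0.0220; V=0.060947+0.030851+0.022037=0.1138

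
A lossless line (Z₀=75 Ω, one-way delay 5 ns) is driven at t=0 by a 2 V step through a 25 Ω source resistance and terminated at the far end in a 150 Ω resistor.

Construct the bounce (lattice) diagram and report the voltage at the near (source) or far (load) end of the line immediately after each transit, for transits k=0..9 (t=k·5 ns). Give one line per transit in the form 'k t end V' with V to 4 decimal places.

0 0 source 1.5000
1 5 load 2.0000
2 10 source 1.7500
3 15 load 1.6667
4 20 source 1.7083
5 25 load 1.7222
6 30 source 1.7153
7 35 load 1.7130
8 40 source 1.7141
9 45 load 1.7145

Γ_L=0.333333, Γ_S=-0.500000; launch V₁=2·75/100=1.500000
k=0 src: V=1.5000
k=1 load: inc=1.500000, refl=1.500000·0.333333=0.5000; V=0.000000+1.500000+0.500000=2.0000
k=2 src: inc=0.500000, refl=0.500000·-0.500000=-0.2500; V=1.500000+0.500000+-0.250000=1.7500
k=3 load: inc=-0.250000, refl=-0.250000·0.333333=-0.0833; V=2.000000+-0.250000+-0.083333=1.6667
k=4 src: inc=-0.083333, refl=-0.083333·-0.500000=0.0417; V=1.750000+-0.083333+0.041667=1.7083
k=5 load: inc=0.041667, refl=0.041667·0.333333=0.0139; V=1.666667+0.041667+0.013889=1.7222
k=6 src: inc=0.013889, refl=0.013889·-0.500000=-0.0069; V=1.708333+0.013889+-0.006944=1.7153
k=7 load: inc=-0.006944, refl=-0.006944·0.333333=-0.0023; V=1.722222+-0.006944+-0.002315=1.7130
k=8 src: inc=-0.002315, refl=-0.002315·-0.500000=0.0012; V=1.715278+-0.002315+0.001157=1.7141
k=9 load: inc=0.001157, refl=0.001157·0.333333=0.0004; V=1.712963+0.001157+0.000386=1.7145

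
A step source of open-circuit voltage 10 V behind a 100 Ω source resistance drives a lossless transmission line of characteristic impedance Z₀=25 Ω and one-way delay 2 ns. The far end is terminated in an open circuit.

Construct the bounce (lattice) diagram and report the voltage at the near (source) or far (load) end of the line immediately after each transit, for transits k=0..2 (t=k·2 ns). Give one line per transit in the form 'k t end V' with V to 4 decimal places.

Γ_L=1.000000, Γ_S=0.600000; launch V₁=10·25/125=2.000000
k=0 src: V=2.0000
k=1 load: inc=2.000000, refl=2.000000·1.000000=2.0000; V=0.000000+2.000000+2.000000=4.0000
k=2 src: inc=2.000000, refl=2.000000·0.600000=1.2000; V=2.000000+2.000000+1.200000=5.2000

0 0 source 2.0000
1 2 load 4.0000
2 4 source 5.2000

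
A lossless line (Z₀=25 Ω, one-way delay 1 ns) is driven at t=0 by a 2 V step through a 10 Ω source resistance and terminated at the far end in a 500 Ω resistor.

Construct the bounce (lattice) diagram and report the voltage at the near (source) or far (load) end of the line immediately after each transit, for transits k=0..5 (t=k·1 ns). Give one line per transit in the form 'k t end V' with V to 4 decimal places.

Γ_L=0.904762, Γ_S=-0.428571; launch V₁=2·25/35=1.428571
k=0 src: V=1.4286
k=1 load: inc=1.428571, refl=1.428571·0.904762=1.2925; V=0.000000+1.428571+1.292517=2.7211
k=2 src: inc=1.292517, refl=1.292517·-0.428571=-0.5539; V=1.428571+1.292517+-0.553936=2.1672
k=3 load: inc=-0.553936, refl=-0.553936·0.904762=-0.5012; V=2.721088+-0.553936+-0.501180=1.6660
k=4 src: inc=-0.501180, refl=-0.501180·-0.428571=0.2148; V=2.167153+-0.501180+0.214791=1.8808
k=5 load: inc=0.214791, refl=0.214791·0.904762=0.1943; V=1.665973+0.214791+0.194335=2.0751

0 0 source 1.4286
1 1 load 2.7211
2 2 source 2.1672
3 3 load 1.6660
4 4 source 1.8808
5 5 load 2.0751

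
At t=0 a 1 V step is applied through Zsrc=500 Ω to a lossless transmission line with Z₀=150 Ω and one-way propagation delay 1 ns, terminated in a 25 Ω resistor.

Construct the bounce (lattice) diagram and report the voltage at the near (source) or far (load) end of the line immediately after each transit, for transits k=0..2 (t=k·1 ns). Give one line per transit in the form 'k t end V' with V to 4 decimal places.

0 0 source 0.2308
1 1 load 0.0659
2 2 source -0.0228

Γ_L=-0.714286, Γ_S=0.538462; launch V₁=1·150/650=0.230769
k=0 src: V=0.2308
k=1 load: inc=0.230769, refl=0.230769·-0.714286=-0.1648; V=0.000000+0.230769+-0.164835=0.0659
k=2 src: inc=-0.164835, refl=-0.164835·0.538462=-0.0888; V=0.230769+-0.164835+-0.088757=-0.0228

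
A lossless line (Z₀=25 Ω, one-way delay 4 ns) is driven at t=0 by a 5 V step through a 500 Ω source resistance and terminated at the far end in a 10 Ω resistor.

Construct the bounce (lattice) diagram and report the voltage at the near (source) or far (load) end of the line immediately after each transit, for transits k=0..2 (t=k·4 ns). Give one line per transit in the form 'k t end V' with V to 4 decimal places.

0 0 source 0.2381
1 4 load 0.1361
2 8 source 0.0437

Γ_L=-0.428571, Γ_S=0.904762; launch V₁=5·25/525=0.238095
k=0 src: V=0.2381
k=1 load: inc=0.238095, refl=0.238095·-0.428571=-0.1020; V=0.000000+0.238095+-0.102041=0.1361
k=2 src: inc=-0.102041, refl=-0.102041·0.904762=-0.0923; V=0.238095+-0.102041+-0.092323=0.0437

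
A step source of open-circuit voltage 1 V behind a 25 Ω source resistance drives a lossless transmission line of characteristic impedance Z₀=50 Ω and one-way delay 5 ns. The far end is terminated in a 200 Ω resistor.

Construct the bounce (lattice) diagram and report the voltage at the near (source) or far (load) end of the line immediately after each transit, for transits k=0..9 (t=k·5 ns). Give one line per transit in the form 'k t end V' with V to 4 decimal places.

0 0 source 0.6667
1 5 load 1.0667
2 10 source 0.9333
3 15 load 0.8533
4 20 source 0.8800
5 25 load 0.8960
6 30 source 0.8907
7 35 load 0.8875
8 40 source 0.8885
9 45 load 0.8892

Γ_L=0.600000, Γ_S=-0.333333; launch V₁=1·50/75=0.666667
k=0 src: V=0.6667
k=1 load: inc=0.666667, refl=0.666667·0.600000=0.4000; V=0.000000+0.666667+0.400000=1.0667
k=2 src: inc=0.400000, refl=0.400000·-0.333333=-0.1333; V=0.666667+0.400000+-0.133333=0.9333
k=3 load: inc=-0.133333, refl=-0.133333·0.600000=-0.0800; V=1.066667+-0.133333+-0.080000=0.8533
k=4 src: inc=-0.080000, refl=-0.080000·-0.333333=0.0267; V=0.933333+-0.080000+0.026667=0.8800
k=5 load: inc=0.026667, refl=0.026667·0.600000=0.0160; V=0.853333+0.026667+0.016000=0.8960
k=6 src: inc=0.016000, refl=0.016000·-0.333333=-0.0053; V=0.880000+0.016000+-0.005333=0.8907
k=7 load: inc=-0.005333, refl=-0.005333·0.600000=-0.0032; V=0.896000+-0.005333+-0.003200=0.8875
k=8 src: inc=-0.003200, refl=-0.003200·-0.333333=0.0011; V=0.890667+-0.003200+0.001067=0.8885
k=9 load: inc=0.001067, refl=0.001067·0.600000=0.0006; V=0.887467+0.001067+0.000640=0.8892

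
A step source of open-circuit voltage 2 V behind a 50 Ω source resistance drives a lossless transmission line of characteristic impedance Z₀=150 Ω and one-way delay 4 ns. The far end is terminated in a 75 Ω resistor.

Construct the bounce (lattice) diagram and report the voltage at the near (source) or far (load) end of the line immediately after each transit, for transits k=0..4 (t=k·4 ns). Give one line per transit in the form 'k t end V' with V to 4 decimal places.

Γ_L=-0.333333, Γ_S=-0.500000; launch V₁=2·150/200=1.500000
k=0 src: V=1.5000
k=1 load: inc=1.500000, refl=1.500000·-0.333333=-0.5000; V=0.000000+1.500000+-0.500000=1.0000
k=2 src: inc=-0.500000, refl=-0.500000·-0.500000=0.2500; V=1.500000+-0.500000+0.250000=1.2500
k=3 load: inc=0.250000, refl=0.250000·-0.333333=-0.0833; V=1.000000+0.250000+-0.083333=1.1667
k=4 src: inc=-0.083333, refl=-0.083333·-0.500000=0.0417; V=1.250000+-0.083333+0.041667=1.2083

0 0 source 1.5000
1 4 load 1.0000
2 8 source 1.2500
3 12 load 1.1667
4 16 source 1.2083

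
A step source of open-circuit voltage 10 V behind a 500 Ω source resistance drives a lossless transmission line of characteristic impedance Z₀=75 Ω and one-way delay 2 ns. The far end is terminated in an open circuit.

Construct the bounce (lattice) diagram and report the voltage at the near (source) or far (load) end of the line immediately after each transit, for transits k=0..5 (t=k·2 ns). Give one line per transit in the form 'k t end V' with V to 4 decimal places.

0 0 source 1.3043
1 2 load 2.6087
2 4 source 3.5728
3 6 load 4.5369
4 8 source 5.2494
5 10 load 5.9620

Γ_L=1.000000, Γ_S=0.739130; launch V₁=10·75/575=1.304348
k=0 src: V=1.3043
k=1 load: inc=1.304348, refl=1.304348·1.000000=1.3043; V=0.000000+1.304348+1.304348=2.6087
k=2 src: inc=1.304348, refl=1.304348·0.739130=0.9641; V=1.304348+1.304348+0.964083=3.5728
k=3 load: inc=0.964083, refl=0.964083·1.000000=0.9641; V=2.608696+0.964083+0.964083=4.5369
k=4 src: inc=0.964083, refl=0.964083·0.739130=0.7126; V=3.572779+0.964083+0.712583=5.2494
k=5 load: inc=0.712583, refl=0.712583·1.000000=0.7126; V=4.536862+0.712583+0.712583=5.9620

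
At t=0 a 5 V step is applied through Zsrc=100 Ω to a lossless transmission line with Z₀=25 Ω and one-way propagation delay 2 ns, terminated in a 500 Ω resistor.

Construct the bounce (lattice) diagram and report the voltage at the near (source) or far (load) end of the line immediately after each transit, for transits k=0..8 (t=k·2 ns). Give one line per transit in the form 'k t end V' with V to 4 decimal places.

Γ_L=0.904762, Γ_S=0.600000; launch V₁=5·25/125=1.000000
k=0 src: V=1.0000
k=1 load: inc=1.000000, refl=1.000000·0.904762=0.9048; V=0.000000+1.000000+0.904762=1.9048
k=2 src: inc=0.904762, refl=0.904762·0.600000=0.5429; V=1.000000+0.904762+0.542857=2.4476
k=3 load: inc=0.542857, refl=0.542857·0.904762=0.4912; V=1.904762+0.542857+0.491156=2.9388
k=4 src: inc=0.491156, refl=0.491156·0.600000=0.2947; V=2.447619+0.491156+0.294694=3.2335
k=5 load: inc=0.294694, refl=0.294694·0.904762=0.2666; V=2.938776+0.294694+0.266628=3.5001
k=6 src: inc=0.266628, refl=0.266628·0.600000=0.1600; V=3.233469+0.266628+0.159977=3.6601
k=7 load: inc=0.159977, refl=0.159977·0.904762=0.1447; V=3.500097+0.159977+0.144741=3.8048
k=8 src: inc=0.144741, refl=0.144741·0.600000=0.0868; V=3.660074+0.144741+0.086844=3.8917

0 0 source 1.0000
1 2 load 1.9048
2 4 source 2.4476
3 6 load 2.9388
4 8 source 3.2335
5 10 load 3.5001
6 12 source 3.6601
7 14 load 3.8048
8 16 source 3.8917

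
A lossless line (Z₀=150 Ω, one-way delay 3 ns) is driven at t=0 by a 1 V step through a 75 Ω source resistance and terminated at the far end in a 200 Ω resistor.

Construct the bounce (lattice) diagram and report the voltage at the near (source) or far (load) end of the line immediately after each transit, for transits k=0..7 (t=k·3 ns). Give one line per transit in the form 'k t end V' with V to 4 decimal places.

0 0 source 0.6667
1 3 load 0.7619
2 6 source 0.7302
3 9 load 0.7256
4 12 source 0.7271
5 15 load 0.7274
6 18 source 0.7273
7 21 load 0.7273

Γ_L=0.142857, Γ_S=-0.333333; launch V₁=1·150/225=0.666667
k=0 src: V=0.6667
k=1 load: inc=0.666667, refl=0.666667·0.142857=0.0952; V=0.000000+0.666667+0.095238=0.7619
k=2 src: inc=0.095238, refl=0.095238·-0.333333=-0.0317; V=0.666667+0.095238+-0.031746=0.7302
k=3 load: inc=-0.031746, refl=-0.031746·0.142857=-0.0045; V=0.761905+-0.031746+-0.004535=0.7256
k=4 src: inc=-0.004535, refl=-0.004535·-0.333333=0.0015; V=0.730159+-0.004535+0.001512=0.7271
k=5 load: inc=0.001512, refl=0.001512·0.142857=0.0002; V=0.725624+0.001512+0.000216=0.7274
k=6 src: inc=0.000216, refl=0.000216·-0.333333=-0.0001; V=0.727135+0.000216+-0.000072=0.7273
k=7 load: inc=-0.000072, refl=-0.000072·0.142857=-0.0000; V=0.727351+-0.000072+-0.000010=0.7273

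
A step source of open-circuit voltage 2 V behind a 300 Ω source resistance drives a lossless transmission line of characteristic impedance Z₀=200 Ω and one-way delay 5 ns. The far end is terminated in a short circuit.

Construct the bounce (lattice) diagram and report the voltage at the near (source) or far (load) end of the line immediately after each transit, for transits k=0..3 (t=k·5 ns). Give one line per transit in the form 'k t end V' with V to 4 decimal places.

0 0 source 0.8000
1 5 load 0.0000
2 10 source -0.1600
3 15 load 0.0000

Γ_L=-1.000000, Γ_S=0.200000; launch V₁=2·200/500=0.800000
k=0 src: V=0.8000
k=1 load: inc=0.800000, refl=0.800000·-1.000000=-0.8000; V=0.000000+0.800000+-0.800000=0.0000
k=2 src: inc=-0.800000, refl=-0.800000·0.200000=-0.1600; V=0.800000+-0.800000+-0.160000=-0.1600
k=3 load: inc=-0.160000, refl=-0.160000·-1.000000=0.1600; V=0.000000+-0.160000+0.160000=0.0000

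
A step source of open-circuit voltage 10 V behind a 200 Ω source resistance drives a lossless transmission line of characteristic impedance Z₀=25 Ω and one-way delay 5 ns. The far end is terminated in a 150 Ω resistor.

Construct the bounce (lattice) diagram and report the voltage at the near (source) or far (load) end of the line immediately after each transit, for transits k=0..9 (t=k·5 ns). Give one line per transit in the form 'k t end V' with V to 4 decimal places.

Γ_L=0.714286, Γ_S=0.777778; launch V₁=10·25/225=1.111111
k=0 src: V=1.1111
k=1 load: inc=1.111111, refl=1.111111·0.714286=0.7937; V=0.000000+1.111111+0.793651=1.9048
k=2 src: inc=0.793651, refl=0.793651·0.777778=0.6173; V=1.111111+0.793651+0.617284=2.5220
k=3 load: inc=0.617284, refl=0.617284·0.714286=0.4409; V=1.904762+0.617284+0.440917=2.9630
k=4 src: inc=0.440917, refl=0.440917·0.777778=0.3429; V=2.522046+0.440917+0.342936=3.3059
k=5 load: inc=0.342936, refl=0.342936·0.714286=0.2450; V=2.962963+0.342936+0.244954=3.5509
k=6 src: inc=0.244954, refl=0.244954·0.777778=0.1905; V=3.305898+0.244954+0.190520=3.7414
k=7 load: inc=0.190520, refl=0.190520·0.714286=0.1361; V=3.550852+0.190520+0.136086=3.8775
k=8 src: inc=0.136086, refl=0.136086·0.777778=0.1058; V=3.741372+0.136086+0.105844=3.9833
k=9 load: inc=0.105844, refl=0.105844·0.714286=0.0756; V=3.877458+0.105844+0.075603=4.0589

0 0 source 1.1111
1 5 load 1.9048
2 10 source 2.5220
3 15 load 2.9630
4 20 source 3.3059
5 25 load 3.5509
6 30 source 3.7414
7 35 load 3.8775
8 40 source 3.9833
9 45 load 4.0589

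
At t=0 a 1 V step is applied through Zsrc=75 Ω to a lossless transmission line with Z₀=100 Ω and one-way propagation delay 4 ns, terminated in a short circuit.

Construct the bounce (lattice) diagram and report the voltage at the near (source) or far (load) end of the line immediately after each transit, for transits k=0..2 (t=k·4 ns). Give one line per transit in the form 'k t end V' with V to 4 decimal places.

Γ_L=-1.000000, Γ_S=-0.142857; launch V₁=1·100/175=0.571429
k=0 src: V=0.5714
k=1 load: inc=0.571429, refl=0.571429·-1.000000=-0.5714; V=0.000000+0.571429+-0.571429=0.0000
k=2 src: inc=-0.571429, refl=-0.571429·-0.142857=0.0816; V=0.571429+-0.571429+0.081633=0.0816

0 0 source 0.5714
1 4 load 0.0000
2 8 source 0.0816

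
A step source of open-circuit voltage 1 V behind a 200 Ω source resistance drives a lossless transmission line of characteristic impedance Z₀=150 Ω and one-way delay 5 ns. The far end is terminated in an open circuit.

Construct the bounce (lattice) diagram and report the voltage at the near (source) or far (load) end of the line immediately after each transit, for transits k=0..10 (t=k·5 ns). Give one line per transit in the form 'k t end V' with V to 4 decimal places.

Γ_L=1.000000, Γ_S=0.142857; launch V₁=1·150/350=0.428571
k=0 src: V=0.4286
k=1 load: inc=0.428571, refl=0.428571·1.000000=0.4286; V=0.000000+0.428571+0.428571=0.8571
k=2 src: inc=0.428571, refl=0.428571·0.142857=0.0612; V=0.428571+0.428571+0.061224=0.9184
k=3 load: inc=0.061224, refl=0.061224·1.000000=0.0612; V=0.857143+0.061224+0.061224=0.9796
k=4 src: inc=0.061224, refl=0.061224·0.142857=0.0087; V=0.918367+0.061224+0.008746=0.9883
k=5 load: inc=0.008746, refl=0.008746·1.000000=0.0087; V=0.979592+0.008746+0.008746=0.9971
k=6 src: inc=0.008746, refl=0.008746·0.142857=0.0012; V=0.988338+0.008746+0.001249=0.9983
k=7 load: inc=0.001249, refl=0.001249·1.000000=0.0012; V=0.997085+0.001249+0.001249=0.9996
k=8 src: inc=0.001249, refl=0.001249·0.142857=0.0002; V=0.998334+0.001249+0.000178=0.9998
k=9 load: inc=0.000178, refl=0.000178·1.000000=0.0002; V=0.999584+0.000178+0.000178=0.9999
k=10 src: inc=0.000178, refl=0.000178·0.142857=0.0000; V=0.999762+0.000178+0.000025=1.0000

0 0 source 0.4286
1 5 load 0.8571
2 10 source 0.9184
3 15 load 0.9796
4 20 source 0.9883
5 25 load 0.9971
6 30 source 0.9983
7 35 load 0.9996
8 40 source 0.9998
9 45 load 0.9999
10 50 source 1.0000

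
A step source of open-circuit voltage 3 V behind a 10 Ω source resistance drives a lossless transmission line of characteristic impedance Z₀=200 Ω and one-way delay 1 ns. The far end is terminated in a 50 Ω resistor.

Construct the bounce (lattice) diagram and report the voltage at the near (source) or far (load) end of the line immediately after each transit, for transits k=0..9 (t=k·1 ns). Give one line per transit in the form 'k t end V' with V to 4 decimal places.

Γ_L=-0.600000, Γ_S=-0.904762; launch V₁=3·200/210=2.857143
k=0 src: V=2.8571
k=1 load: inc=2.857143, refl=2.857143·-0.600000=-1.7143; V=0.000000+2.857143+-1.714286=1.1429
k=2 src: inc=-1.714286, refl=-1.714286·-0.904762=1.5510; V=2.857143+-1.714286+1.551020=2.6939
k=3 load: inc=1.551020, refl=1.551020·-0.600000=-0.9306; V=1.142857+1.551020+-0.930612=1.7633
k=4 src: inc=-0.930612, refl=-0.930612·-0.904762=0.8420; V=2.693878+-0.930612+0.841983=2.6052
k=5 load: inc=0.841983, refl=0.841983·-0.600000=-0.5052; V=1.763265+0.841983+-0.505190=2.1001
k=6 src: inc=-0.505190, refl=-0.505190·-0.904762=0.4571; V=2.605248+-0.505190+0.457076=2.5571
k=7 load: inc=0.457076, refl=0.457076·-0.600000=-0.2742; V=2.100058+0.457076+-0.274246=2.2829
k=8 src: inc=-0.274246, refl=-0.274246·-0.904762=0.2481; V=2.557135+-0.274246+0.248127=2.5310
k=9 load: inc=0.248127, refl=0.248127·-0.600000=-0.1489; V=2.282889+0.248127+-0.148876=2.3821

0 0 source 2.8571
1 1 load 1.1429
2 2 source 2.6939
3 3 load 1.7633
4 4 source 2.6052
5 5 load 2.1001
6 6 source 2.5571
7 7 load 2.2829
8 8 source 2.5310
9 9 load 2.3821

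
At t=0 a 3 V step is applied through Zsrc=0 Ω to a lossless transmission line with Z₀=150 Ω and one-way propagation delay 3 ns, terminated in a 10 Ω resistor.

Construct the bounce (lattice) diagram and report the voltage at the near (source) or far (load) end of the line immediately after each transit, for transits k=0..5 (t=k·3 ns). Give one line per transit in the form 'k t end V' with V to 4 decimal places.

0 0 source 3.0000
1 3 load 0.3750
2 6 source 3.0000
3 9 load 0.7031
4 12 source 3.0000
5 15 load 0.9902

Γ_L=-0.875000, Γ_S=-1.000000; launch V₁=3·150/150=3.000000
k=0 src: V=3.0000
k=1 load: inc=3.000000, refl=3.000000·-0.875000=-2.6250; V=0.000000+3.000000+-2.625000=0.3750
k=2 src: inc=-2.625000, refl=-2.625000·-1.000000=2.6250; V=3.000000+-2.625000+2.625000=3.0000
k=3 load: inc=2.625000, refl=2.625000·-0.875000=-2.2969; V=0.375000+2.625000+-2.296875=0.7031
k=4 src: inc=-2.296875, refl=-2.296875·-1.000000=2.2969; V=3.000000+-2.296875+2.296875=3.0000
k=5 load: inc=2.296875, refl=2.296875·-0.875000=-2.0098; V=0.703125+2.296875+-2.009766=0.9902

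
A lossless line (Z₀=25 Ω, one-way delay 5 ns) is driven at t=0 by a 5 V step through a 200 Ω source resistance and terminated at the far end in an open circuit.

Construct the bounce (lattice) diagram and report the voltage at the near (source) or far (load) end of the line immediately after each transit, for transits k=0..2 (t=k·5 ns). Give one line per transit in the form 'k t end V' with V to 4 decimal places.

Γ_L=1.000000, Γ_S=0.777778; launch V₁=5·25/225=0.555556
k=0 src: V=0.5556
k=1 load: inc=0.555556, refl=0.555556·1.000000=0.5556; V=0.000000+0.555556+0.555556=1.1111
k=2 src: inc=0.555556, refl=0.555556·0.777778=0.4321; V=0.555556+0.555556+0.432099=1.5432

0 0 source 0.5556
1 5 load 1.1111
2 10 source 1.5432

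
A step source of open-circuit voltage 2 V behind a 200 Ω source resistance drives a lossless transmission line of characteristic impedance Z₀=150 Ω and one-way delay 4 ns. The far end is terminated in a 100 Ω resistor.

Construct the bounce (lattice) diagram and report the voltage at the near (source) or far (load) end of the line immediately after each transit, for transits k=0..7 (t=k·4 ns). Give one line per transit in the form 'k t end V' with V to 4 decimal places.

Γ_L=-0.200000, Γ_S=0.142857; launch V₁=2·150/350=0.857143
k=0 src: V=0.8571
k=1 load: inc=0.857143, refl=0.857143·-0.200000=-0.1714; V=0.000000+0.857143+-0.171429=0.6857
k=2 src: inc=-0.171429, refl=-0.171429·0.142857=-0.0245; V=0.857143+-0.171429+-0.024490=0.6612
k=3 load: inc=-0.024490, refl=-0.024490·-0.200000=0.0049; V=0.685714+-0.024490+0.004898=0.6661
k=4 src: inc=0.004898, refl=0.004898·0.142857=0.0007; V=0.661224+0.004898+0.000700=0.6668
k=5 load: inc=0.000700, refl=0.000700·-0.200000=-0.0001; V=0.666122+0.000700+-0.000140=0.6667
k=6 src: inc=-0.000140, refl=-0.000140·0.142857=-0.0000; V=0.666822+-0.000140+-0.000020=0.6667
k=7 load: inc=-0.000020, refl=-0.000020·-0.200000=0.0000; V=0.666682+-0.000020+0.000004=0.6667

0 0 source 0.8571
1 4 load 0.6857
2 8 source 0.6612
3 12 load 0.6661
4 16 source 0.6668
5 20 load 0.6667
6 24 source 0.6667
7 28 load 0.6667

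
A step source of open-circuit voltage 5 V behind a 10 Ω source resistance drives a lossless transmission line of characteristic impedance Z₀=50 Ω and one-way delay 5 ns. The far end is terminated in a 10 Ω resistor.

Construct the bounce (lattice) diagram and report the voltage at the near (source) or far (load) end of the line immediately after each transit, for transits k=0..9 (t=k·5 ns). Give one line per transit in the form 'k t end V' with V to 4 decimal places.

Γ_L=-0.666667, Γ_S=-0.666667; launch V₁=5·50/60=4.166667
k=0 src: V=4.1667
k=1 load: inc=4.166667, refl=4.166667·-0.666667=-2.7778; V=0.000000+4.166667+-2.777778=1.3889
k=2 src: inc=-2.777778, refl=-2.777778·-0.666667=1.8519; V=4.166667+-2.777778+1.851852=3.2407
k=3 load: inc=1.851852, refl=1.851852·-0.666667=-1.2346; V=1.388889+1.851852+-1.234568=2.0062
k=4 src: inc=-1.234568, refl=-1.234568·-0.666667=0.8230; V=3.240741+-1.234568+0.823045=2.8292
k=5 load: inc=0.823045, refl=0.823045·-0.666667=-0.5487; V=2.006173+0.823045+-0.548697=2.2805
k=6 src: inc=-0.548697, refl=-0.548697·-0.666667=0.3658; V=2.829218+-0.548697+0.365798=2.6463
k=7 load: inc=0.365798, refl=0.365798·-0.666667=-0.2439; V=2.280521+0.365798+-0.243865=2.4025
k=8 src: inc=-0.243865, refl=-0.243865·-0.666667=0.1626; V=2.646319+-0.243865+0.162577=2.5650
k=9 load: inc=0.162577, refl=0.162577·-0.666667=-0.1084; V=2.402454+0.162577+-0.108385=2.4566

0 0 source 4.1667
1 5 load 1.3889
2 10 source 3.2407
3 15 load 2.0062
4 20 source 2.8292
5 25 load 2.2805
6 30 source 2.6463
7 35 load 2.4025
8 40 source 2.5650
9 45 load 2.4566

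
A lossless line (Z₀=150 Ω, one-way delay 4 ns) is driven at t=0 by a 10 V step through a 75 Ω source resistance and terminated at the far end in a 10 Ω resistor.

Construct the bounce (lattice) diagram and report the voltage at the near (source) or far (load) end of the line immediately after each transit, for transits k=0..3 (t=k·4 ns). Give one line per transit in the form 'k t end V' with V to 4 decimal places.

Γ_L=-0.875000, Γ_S=-0.333333; launch V₁=10·150/225=6.666667
k=0 src: V=6.6667
k=1 load: inc=6.666667, refl=6.666667·-0.875000=-5.8333; V=0.000000+6.666667+-5.833333=0.8333
k=2 src: inc=-5.833333, refl=-5.833333·-0.333333=1.9444; V=6.666667+-5.833333+1.944444=2.7778
k=3 load: inc=1.944444, refl=1.944444·-0.875000=-1.7014; V=0.833333+1.944444+-1.701389=1.0764

0 0 source 6.6667
1 4 load 0.8333
2 8 source 2.7778
3 12 load 1.0764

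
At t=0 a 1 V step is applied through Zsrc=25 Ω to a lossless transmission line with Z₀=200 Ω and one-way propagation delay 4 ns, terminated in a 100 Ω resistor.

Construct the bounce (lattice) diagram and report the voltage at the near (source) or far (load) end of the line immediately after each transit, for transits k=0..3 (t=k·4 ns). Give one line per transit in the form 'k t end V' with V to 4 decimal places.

0 0 source 0.8889
1 4 load 0.5926
2 8 source 0.8230
3 12 load 0.7462

Γ_L=-0.333333, Γ_S=-0.777778; launch V₁=1·200/225=0.888889
k=0 src: V=0.8889
k=1 load: inc=0.888889, refl=0.888889·-0.333333=-0.2963; V=0.000000+0.888889+-0.296296=0.5926
k=2 src: inc=-0.296296, refl=-0.296296·-0.777778=0.2305; V=0.888889+-0.296296+0.230453=0.8230
k=3 load: inc=0.230453, refl=0.230453·-0.333333=-0.0768; V=0.592593+0.230453+-0.076818=0.7462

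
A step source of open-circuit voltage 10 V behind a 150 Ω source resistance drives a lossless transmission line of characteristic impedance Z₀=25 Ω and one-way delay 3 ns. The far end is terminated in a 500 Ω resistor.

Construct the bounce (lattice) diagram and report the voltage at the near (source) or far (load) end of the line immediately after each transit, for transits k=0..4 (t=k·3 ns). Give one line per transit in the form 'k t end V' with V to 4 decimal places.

Γ_L=0.904762, Γ_S=0.714286; launch V₁=10·25/175=1.428571
k=0 src: V=1.4286
k=1 load: inc=1.428571, refl=1.428571·0.904762=1.2925; V=0.000000+1.428571+1.292517=2.7211
k=2 src: inc=1.292517, refl=1.292517·0.714286=0.9232; V=1.428571+1.292517+0.923226=3.6443
k=3 load: inc=0.923226, refl=0.923226·0.904762=0.8353; V=2.721088+0.923226+0.835300=4.4796
k=4 src: inc=0.835300, refl=0.835300·0.714286=0.5966; V=3.644315+0.835300+0.596643=5.0763

0 0 source 1.4286
1 3 load 2.7211
2 6 source 3.6443
3 9 load 4.4796
4 12 source 5.0763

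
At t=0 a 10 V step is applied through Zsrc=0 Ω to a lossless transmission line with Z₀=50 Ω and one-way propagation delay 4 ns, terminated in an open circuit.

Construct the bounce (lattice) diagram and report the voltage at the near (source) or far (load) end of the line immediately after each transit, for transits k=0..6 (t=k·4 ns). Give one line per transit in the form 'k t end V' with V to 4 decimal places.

0 0 source 10.0000
1 4 load 20.0000
2 8 source 10.0000
3 12 load 0.0000
4 16 source 10.0000
5 20 load 20.0000
6 24 source 10.0000

Γ_L=1.000000, Γ_S=-1.000000; launch V₁=10·50/50=10.000000
k=0 src: V=10.0000
k=1 load: inc=10.000000, refl=10.000000·1.000000=10.0000; V=0.000000+10.000000+10.000000=20.0000
k=2 src: inc=10.000000, refl=10.000000·-1.000000=-10.0000; V=10.000000+10.000000+-10.000000=10.0000
k=3 load: inc=-10.000000, refl=-10.000000·1.000000=-10.0000; V=20.000000+-10.000000+-10.000000=0.0000
k=4 src: inc=-10.000000, refl=-10.000000·-1.000000=10.0000; V=10.000000+-10.000000+10.000000=10.0000
k=5 load: inc=10.000000, refl=10.000000·1.000000=10.0000; V=0.000000+10.000000+10.000000=20.0000
k=6 src: inc=10.000000, refl=10.000000·-1.000000=-10.0000; V=10.000000+10.000000+-10.000000=10.0000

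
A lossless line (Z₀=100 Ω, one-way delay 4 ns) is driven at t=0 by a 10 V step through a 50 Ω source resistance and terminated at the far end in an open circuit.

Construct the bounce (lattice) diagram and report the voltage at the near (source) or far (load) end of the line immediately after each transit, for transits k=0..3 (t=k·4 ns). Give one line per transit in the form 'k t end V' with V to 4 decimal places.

Γ_L=1.000000, Γ_S=-0.333333; launch V₁=10·100/150=6.666667
k=0 src: V=6.6667
k=1 load: inc=6.666667, refl=6.666667·1.000000=6.6667; V=0.000000+6.666667+6.666667=13.3333
k=2 src: inc=6.666667, refl=6.666667·-0.333333=-2.2222; V=6.666667+6.666667+-2.222222=11.1111
k=3 load: inc=-2.222222, refl=-2.222222·1.000000=-2.2222; V=13.333333+-2.222222+-2.222222=8.8889

0 0 source 6.6667
1 4 load 13.3333
2 8 source 11.1111
3 12 load 8.8889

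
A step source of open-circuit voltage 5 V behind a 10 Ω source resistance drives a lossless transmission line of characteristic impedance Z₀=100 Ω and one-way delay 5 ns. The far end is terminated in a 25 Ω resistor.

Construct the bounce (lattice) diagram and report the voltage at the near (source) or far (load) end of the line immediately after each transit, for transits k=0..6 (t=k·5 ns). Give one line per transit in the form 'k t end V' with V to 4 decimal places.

0 0 source 4.5455
1 5 load 1.8182
2 10 source 4.0496
3 15 load 2.7107
4 20 source 3.8062
5 25 load 3.1489
6 30 source 3.6867

Γ_L=-0.600000, Γ_S=-0.818182; launch V₁=5·100/110=4.545455
k=0 src: V=4.5455
k=1 load: inc=4.545455, refl=4.545455·-0.600000=-2.7273; V=0.000000+4.545455+-2.727273=1.8182
k=2 src: inc=-2.727273, refl=-2.727273·-0.818182=2.2314; V=4.545455+-2.727273+2.231405=4.0496
k=3 load: inc=2.231405, refl=2.231405·-0.600000=-1.3388; V=1.818182+2.231405+-1.338843=2.7107
k=4 src: inc=-1.338843, refl=-1.338843·-0.818182=1.0954; V=4.049587+-1.338843+1.095417=3.8062
k=5 load: inc=1.095417, refl=1.095417·-0.600000=-0.6573; V=2.710744+1.095417+-0.657250=3.1489
k=6 src: inc=-0.657250, refl=-0.657250·-0.818182=0.5378; V=3.806161+-0.657250+0.537750=3.6867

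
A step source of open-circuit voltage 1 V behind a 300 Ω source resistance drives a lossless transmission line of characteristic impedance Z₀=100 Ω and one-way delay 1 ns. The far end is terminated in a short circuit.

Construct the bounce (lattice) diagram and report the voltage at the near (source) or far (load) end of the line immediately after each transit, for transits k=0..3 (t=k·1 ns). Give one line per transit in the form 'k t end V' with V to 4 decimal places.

Γ_L=-1.000000, Γ_S=0.500000; launch V₁=1·100/400=0.250000
k=0 src: V=0.2500
k=1 load: inc=0.250000, refl=0.250000·-1.000000=-0.2500; V=0.000000+0.250000+-0.250000=0.0000
k=2 src: inc=-0.250000, refl=-0.250000·0.500000=-0.1250; V=0.250000+-0.250000+-0.125000=-0.1250
k=3 load: inc=-0.125000, refl=-0.125000·-1.000000=0.1250; V=0.000000+-0.125000+0.125000=0.0000

0 0 source 0.2500
1 1 load 0.0000
2 2 source -0.1250
3 3 load 0.0000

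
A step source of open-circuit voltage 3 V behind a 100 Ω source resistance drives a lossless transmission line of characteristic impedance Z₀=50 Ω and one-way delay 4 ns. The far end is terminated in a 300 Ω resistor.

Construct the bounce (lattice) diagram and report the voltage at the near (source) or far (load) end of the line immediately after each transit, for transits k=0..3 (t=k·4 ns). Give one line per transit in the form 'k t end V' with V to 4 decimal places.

0 0 source 1.0000
1 4 load 1.7143
2 8 source 1.9524
3 12 load 2.1224

Γ_L=0.714286, Γ_S=0.333333; launch V₁=3·50/150=1.000000
k=0 src: V=1.0000
k=1 load: inc=1.000000, refl=1.000000·0.714286=0.7143; V=0.000000+1.000000+0.714286=1.7143
k=2 src: inc=0.714286, refl=0.714286·0.333333=0.2381; V=1.000000+0.714286+0.238095=1.9524
k=3 load: inc=0.238095, refl=0.238095·0.714286=0.1701; V=1.714286+0.238095+0.170068=2.1224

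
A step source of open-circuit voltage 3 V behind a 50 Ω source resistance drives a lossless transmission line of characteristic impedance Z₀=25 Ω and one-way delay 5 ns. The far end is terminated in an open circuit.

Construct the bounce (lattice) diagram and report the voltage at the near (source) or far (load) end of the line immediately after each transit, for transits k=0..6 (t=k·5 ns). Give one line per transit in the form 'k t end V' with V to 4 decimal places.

0 0 source 1.0000
1 5 load 2.0000
2 10 source 2.3333
3 15 load 2.6667
4 20 source 2.7778
5 25 load 2.8889
6 30 source 2.9259

Γ_L=1.000000, Γ_S=0.333333; launch V₁=3·25/75=1.000000
k=0 src: V=1.0000
k=1 load: inc=1.000000, refl=1.000000·1.000000=1.0000; V=0.000000+1.000000+1.000000=2.0000
k=2 src: inc=1.000000, refl=1.000000·0.333333=0.3333; V=1.000000+1.000000+0.333333=2.3333
k=3 load: inc=0.333333, refl=0.333333·1.000000=0.3333; V=2.000000+0.333333+0.333333=2.6667
k=4 src: inc=0.333333, refl=0.333333·0.333333=0.1111; V=2.333333+0.333333+0.111111=2.7778
k=5 load: inc=0.111111, refl=0.111111·1.000000=0.1111; V=2.666667+0.111111+0.111111=2.8889
k=6 src: inc=0.111111, refl=0.111111·0.333333=0.0370; V=2.777778+0.111111+0.037037=2.9259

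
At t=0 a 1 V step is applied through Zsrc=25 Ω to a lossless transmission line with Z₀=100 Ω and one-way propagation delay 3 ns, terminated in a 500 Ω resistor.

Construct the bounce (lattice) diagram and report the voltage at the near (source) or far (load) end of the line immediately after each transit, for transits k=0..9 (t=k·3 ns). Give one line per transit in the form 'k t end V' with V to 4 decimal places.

0 0 source 0.8000
1 3 load 1.3333
2 6 source 1.0133
3 9 load 0.8000
4 12 source 0.9280
5 15 load 1.0133
6 18 source 0.9621
7 21 load 0.9280
8 24 source 0.9485
9 27 load 0.9621

Γ_L=0.666667, Γ_S=-0.600000; launch V₁=1·100/125=0.800000
k=0 src: V=0.8000
k=1 load: inc=0.800000, refl=0.800000·0.666667=0.5333; V=0.000000+0.800000+0.533333=1.3333
k=2 src: inc=0.533333, refl=0.533333·-0.600000=-0.3200; V=0.800000+0.533333+-0.320000=1.0133
k=3 load: inc=-0.320000, refl=-0.320000·0.666667=-0.2133; V=1.333333+-0.320000+-0.213333=0.8000
k=4 src: inc=-0.213333, refl=-0.213333·-0.600000=0.1280; V=1.013333+-0.213333+0.128000=0.9280
k=5 load: inc=0.128000, refl=0.128000·0.666667=0.0853; V=0.800000+0.128000+0.085333=1.0133
k=6 src: inc=0.085333, refl=0.085333·-0.600000=-0.0512; V=0.928000+0.085333+-0.051200=0.9621
k=7 load: inc=-0.051200, refl=-0.051200·0.666667=-0.0341; V=1.013333+-0.051200+-0.034133=0.9280
k=8 src: inc=-0.034133, refl=-0.034133·-0.600000=0.0205; V=0.962133+-0.034133+0.020480=0.9485
k=9 load: inc=0.020480, refl=0.020480·0.666667=0.0137; V=0.928000+0.020480+0.013653=0.9621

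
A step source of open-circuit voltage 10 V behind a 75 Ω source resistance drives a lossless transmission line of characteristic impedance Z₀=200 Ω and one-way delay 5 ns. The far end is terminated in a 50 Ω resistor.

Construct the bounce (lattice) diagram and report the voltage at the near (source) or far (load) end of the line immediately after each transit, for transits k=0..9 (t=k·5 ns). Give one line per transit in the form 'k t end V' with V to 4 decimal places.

0 0 source 7.2727
1 5 load 2.9091
2 10 source 4.8926
3 15 load 3.7025
4 20 source 4.2434
5 25 load 3.9189
6 30 source 4.0664
7 35 load 3.9779
8 40 source 4.0181
9 45 load 3.9940

Γ_L=-0.600000, Γ_S=-0.454545; launch V₁=10·200/275=7.272727
k=0 src: V=7.2727
k=1 load: inc=7.272727, refl=7.272727·-0.600000=-4.3636; V=0.000000+7.272727+-4.363636=2.9091
k=2 src: inc=-4.363636, refl=-4.363636·-0.454545=1.9835; V=7.272727+-4.363636+1.983471=4.8926
k=3 load: inc=1.983471, refl=1.983471·-0.600000=-1.1901; V=2.909091+1.983471+-1.190083=3.7025
k=4 src: inc=-1.190083, refl=-1.190083·-0.454545=0.5409; V=4.892562+-1.190083+0.540947=4.2434
k=5 load: inc=0.540947, refl=0.540947·-0.600000=-0.3246; V=3.702479+0.540947+-0.324568=3.9189
k=6 src: inc=-0.324568, refl=-0.324568·-0.454545=0.1475; V=4.243426+-0.324568+0.147531=4.0664
k=7 load: inc=0.147531, refl=0.147531·-0.600000=-0.0885; V=3.918858+0.147531+-0.088519=3.9779
k=8 src: inc=-0.088519, refl=-0.088519·-0.454545=0.0402; V=4.066389+-0.088519+0.040236=4.0181
k=9 load: inc=0.040236, refl=0.040236·-0.600000=-0.0241; V=3.977870+0.040236+-0.024141=3.9940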